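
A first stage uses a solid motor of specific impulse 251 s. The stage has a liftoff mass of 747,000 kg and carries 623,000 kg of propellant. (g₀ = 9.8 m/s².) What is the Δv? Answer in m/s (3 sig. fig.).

Δv ≈ 4420 m/s

v_e = Isp · g₀ = 251 × 9.8 = 2459.8 m/s.
m_f = m₀ − m_prop = 747,000 − 623,000 = 124,000 kg.
Using Δv = v_e ln(m₀/m_f): Δv = v_e · ln(m₀/m_f) = 2459.8 × ln(6.024) = 2459.8 × 1.7958 ≈ 4417.3 m/s.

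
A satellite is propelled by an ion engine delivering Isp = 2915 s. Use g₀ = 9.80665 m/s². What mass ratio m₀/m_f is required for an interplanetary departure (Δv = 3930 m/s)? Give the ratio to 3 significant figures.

mass ratio ≈ 1.15

v_e = Isp · g₀ = 2915 × 9.80665 = 28586.4 m/s.
Rocket equation: m₀/m_f = exp(Δv / v_e) = exp(3930 / 28586.4) = exp(0.1375) = 1.1474.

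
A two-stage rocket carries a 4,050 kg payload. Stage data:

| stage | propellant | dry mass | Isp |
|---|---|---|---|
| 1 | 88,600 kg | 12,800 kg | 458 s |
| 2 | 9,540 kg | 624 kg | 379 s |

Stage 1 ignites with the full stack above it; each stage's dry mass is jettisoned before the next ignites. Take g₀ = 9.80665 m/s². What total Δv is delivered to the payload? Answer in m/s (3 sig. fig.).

Δv ≈ 10700 m/s

Ignition mass of stage 1 = 88,600+12,800 + 9,540+624 + 4,050 = 115,614 kg.
Stage 1: m₀ = 115,614 kg, m_f = 115,614 − 88,600 = 27,014 kg; Δv = 458×9.80665×ln(4.28) = 4491.4×1.4539 ≈ 6530 m/s.
Stage 2: m₀ = 14,214 kg, m_f = 14,214 − 9,540 = 4,674 kg; Δv = 379×9.80665×ln(3.041) = 3716.7×1.1122 ≈ 4134 m/s.
Total Δv = 6530 + 4134 = 10664 m/s.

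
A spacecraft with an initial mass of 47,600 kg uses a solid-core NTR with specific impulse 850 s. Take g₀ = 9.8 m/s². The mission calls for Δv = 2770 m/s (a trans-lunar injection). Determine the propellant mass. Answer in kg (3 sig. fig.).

v_e = Isp · g₀ = 850 × 9.8 = 8330.0 m/s.
Using Δv = v_e ln(m₀/m_f): m₀/m_f = exp(Δv / v_e) = exp(2770 / 8330.0) = exp(0.3325) = 1.3945.
m_f = 47,600 / 1.3945 = 34,134.1 kg, so propellant = m₀ − m_f = 47,600 − 34,134.1 = 13,465.9 kg.

propellant mass ≈ 13500 kg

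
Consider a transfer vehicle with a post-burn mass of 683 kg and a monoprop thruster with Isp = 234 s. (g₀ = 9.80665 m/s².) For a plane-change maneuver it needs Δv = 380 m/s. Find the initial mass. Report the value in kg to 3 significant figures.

initial mass ≈ 806 kg

v_e = Isp · g₀ = 234 × 9.80665 = 2294.8 m/s.
From the ideal rocket equation, m₀/m_f = exp(Δv / v_e) = exp(380 / 2294.8) = exp(0.1656) = 1.1801.
m₀ = m_f × 1.1801 = 683 × 1.1801 = 806.008 kg.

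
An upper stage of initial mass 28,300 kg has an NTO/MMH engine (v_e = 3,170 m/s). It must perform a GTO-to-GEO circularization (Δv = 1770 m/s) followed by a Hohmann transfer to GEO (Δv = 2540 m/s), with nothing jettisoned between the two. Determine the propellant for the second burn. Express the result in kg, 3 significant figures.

After the first burn: m = 28300 × exp(−1770/3170.0) = 28300 × 0.57215 = 16,191.8 kg.
After the second burn: m = 16,191.8 × exp(−2540/3170.0) = 16,191.8 × 0.44876 = 7,266.23 kg.
Second-burn propellant = 16,191.8 − 7,266.23 = 8,925.57 kg.

propellant for the second burn ≈ 8930 kg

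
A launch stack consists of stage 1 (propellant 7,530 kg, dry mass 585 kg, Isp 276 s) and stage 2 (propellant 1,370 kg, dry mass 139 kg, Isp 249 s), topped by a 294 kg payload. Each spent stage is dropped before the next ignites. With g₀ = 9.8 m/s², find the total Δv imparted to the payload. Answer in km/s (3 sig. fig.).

Δv ≈ 7.33 km/s

Ignition mass of stage 1 = 7,530+585 + 1,370+139 + 294 = 9,918 kg.
Stage 1: m₀ = 9,918 kg, m_f = 9,918 − 7,530 = 2,388 kg; Δv = 276×9.8×ln(4.153) = 2704.8×1.4239 ≈ 3851 m/s.
Stage 2: m₀ = 1,803 kg, m_f = 1,803 − 1,370 = 433 kg; Δv = 249×9.8×ln(4.164) = 2440.2×1.4265 ≈ 3481 m/s.
Total Δv = 3851 + 3481 = 7332 m/s.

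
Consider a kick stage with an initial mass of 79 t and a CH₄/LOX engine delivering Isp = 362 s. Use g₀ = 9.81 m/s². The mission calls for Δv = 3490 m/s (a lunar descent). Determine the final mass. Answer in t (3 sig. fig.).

final mass ≈ 29.6 t

v_e = Isp · g₀ = 362 × 9.81 = 3551.2 m/s.
From the ideal rocket equation, m₀/m_f = exp(Δv / v_e) = exp(3490 / 3551.2) = exp(0.9828) = 2.6718.
m_f = m₀ / 2.6718 = 79 / 2.6718 = 29.5681 t.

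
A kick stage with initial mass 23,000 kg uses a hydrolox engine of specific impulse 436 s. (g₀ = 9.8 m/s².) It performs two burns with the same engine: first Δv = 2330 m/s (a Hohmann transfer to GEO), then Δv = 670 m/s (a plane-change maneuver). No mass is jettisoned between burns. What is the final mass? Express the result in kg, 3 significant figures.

final mass ≈ 11400 kg

v_e = Isp · g₀ = 436 × 9.8 = 4272.8 m/s.
After the first burn: m = 23000 × exp(−2330/4272.8) = 23000 × 0.57966 = 13,332.2 kg.
After the second burn: m = 13,332.2 × exp(−670/4272.8) = 13,332.2 × 0.85487 = 11,397.3 kg.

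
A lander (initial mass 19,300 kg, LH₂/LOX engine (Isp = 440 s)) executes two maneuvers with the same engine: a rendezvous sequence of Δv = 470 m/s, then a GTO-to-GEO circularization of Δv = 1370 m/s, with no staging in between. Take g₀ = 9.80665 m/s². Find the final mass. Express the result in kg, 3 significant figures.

v_e = Isp · g₀ = 440 × 9.80665 = 4314.9 m/s.
After the first burn: m = 19300 × exp(−470/4314.9) = 19300 × 0.89680 = 17,308.2 kg.
After the second burn: m = 17,308.2 × exp(−1370/4314.9) = 17,308.2 × 0.72796 = 12,599.7 kg.

final mass ≈ 12600 kg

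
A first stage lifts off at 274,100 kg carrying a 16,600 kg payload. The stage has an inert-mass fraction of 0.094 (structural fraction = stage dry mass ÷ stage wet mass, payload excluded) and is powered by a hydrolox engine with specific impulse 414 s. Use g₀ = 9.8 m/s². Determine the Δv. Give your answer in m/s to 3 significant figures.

Δv ≈ 7730 m/s

Stage wet mass = m₀ − payload = 274,100 − 16,600 = 257,500 kg.
Stage dry mass = ε × stage wet mass = 0.094 × 257,500 = 24,205 kg.
Burnout mass m_f = stage dry + payload = 24,205 + 16,600 = 40,805 kg.
v_e = Isp · g₀ = 414 × 9.8 = 4057.2 m/s.
By the Tsiolkovsky rocket equation, Δv = v_e · ln(274,100/40,805) = 4057.2 × ln(6.717) = 4057.2 × 1.9047 ≈ 7728 m/s.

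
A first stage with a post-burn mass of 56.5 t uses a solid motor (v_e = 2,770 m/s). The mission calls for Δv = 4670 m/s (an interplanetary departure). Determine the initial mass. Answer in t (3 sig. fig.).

initial mass ≈ 305 t

By the Tsiolkovsky rocket equation, m₀/m_f = exp(Δv / v_e) = exp(4670 / 2770.0) = exp(1.6859) = 5.3974.
m₀ = m_f × 5.3974 = 56.5 × 5.3974 = 304.953 t.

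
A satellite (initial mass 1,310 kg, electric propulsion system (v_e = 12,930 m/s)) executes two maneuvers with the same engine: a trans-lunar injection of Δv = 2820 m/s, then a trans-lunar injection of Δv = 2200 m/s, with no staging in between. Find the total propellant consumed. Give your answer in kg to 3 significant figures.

total propellant consumed ≈ 421 kg

After the first burn: m = 1310 × exp(−2820/12930.0) = 1310 × 0.80405 = 1,053.31 kg.
After the second burn: m = 1,053.31 × exp(−2200/12930.0) = 1,053.31 × 0.84354 = 888.509 kg.
Total propellant = m₀ − m_final = 1310 − 888.509 = 421.491 kg.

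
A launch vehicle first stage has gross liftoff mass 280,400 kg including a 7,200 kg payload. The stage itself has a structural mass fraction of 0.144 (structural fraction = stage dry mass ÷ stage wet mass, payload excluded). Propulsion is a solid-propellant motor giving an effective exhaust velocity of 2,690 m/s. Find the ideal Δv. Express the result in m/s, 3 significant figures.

Δv ≈ 4830 m/s

Stage wet mass = m₀ − payload = 280,400 − 7,200 = 273,200 kg.
Stage dry mass = ε × stage wet mass = 0.144 × 273,200 = 39,340.8 kg.
Burnout mass m_f = stage dry + payload = 39,340.8 + 7,200 = 46,540.8 kg.
Δv = v_e · ln(280,400/46,540.8) = 2690.0 × ln(6.025) = 2690.0 × 1.7959 ≈ 4831 m/s.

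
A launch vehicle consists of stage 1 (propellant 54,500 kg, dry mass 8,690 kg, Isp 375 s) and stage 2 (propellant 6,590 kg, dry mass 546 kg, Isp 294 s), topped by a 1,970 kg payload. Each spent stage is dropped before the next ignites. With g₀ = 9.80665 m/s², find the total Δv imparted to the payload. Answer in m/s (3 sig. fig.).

Δv ≈ 8860 m/s

Ignition mass of stage 1 = 54,500+8,690 + 6,590+546 + 1,970 = 72,296 kg.
Stage 1: m₀ = 72,296 kg, m_f = 72,296 − 54,500 = 17,796 kg; Δv = 375×9.80665×ln(4.062) = 3677.5×1.4018 ≈ 5155 m/s.
Stage 2: m₀ = 9,106 kg, m_f = 9,106 − 6,590 = 2,516 kg; Δv = 294×9.80665×ln(3.619) = 2883.2×1.2863 ≈ 3708 m/s.
Total Δv = 5155 + 3708 = 8863 m/s.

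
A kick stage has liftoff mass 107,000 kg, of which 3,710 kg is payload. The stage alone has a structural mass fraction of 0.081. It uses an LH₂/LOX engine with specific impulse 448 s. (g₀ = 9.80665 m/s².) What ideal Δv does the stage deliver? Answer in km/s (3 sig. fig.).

Stage wet mass = m₀ − payload = 107,000 − 3,710 = 103,290 kg.
Stage dry mass = ε × stage wet mass = 0.081 × 103,290 = 8,366.49 kg.
Burnout mass m_f = stage dry + payload = 8,366.49 + 3,710 = 12,076.49 kg.
v_e = Isp · g₀ = 448 × 9.80665 = 4393.4 m/s.
By the Tsiolkovsky rocket equation, Δv = v_e · ln(107,000/12,076.49) = 4393.4 × ln(8.86) = 4393.4 × 2.1816 ≈ 9584 m/s.

Δv ≈ 9.58 km/s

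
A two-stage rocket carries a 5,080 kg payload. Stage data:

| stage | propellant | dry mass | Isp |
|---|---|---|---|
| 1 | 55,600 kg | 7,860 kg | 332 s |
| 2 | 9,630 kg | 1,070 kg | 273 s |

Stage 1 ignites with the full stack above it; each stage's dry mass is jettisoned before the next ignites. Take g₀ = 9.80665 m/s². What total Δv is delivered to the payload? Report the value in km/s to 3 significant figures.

Δv ≈ 6.46 km/s

Ignition mass of stage 1 = 55,600+7,860 + 9,630+1,070 + 5,080 = 79,240 kg.
Stage 1: m₀ = 79,240 kg, m_f = 79,240 − 55,600 = 23,640 kg; Δv = 332×9.80665×ln(3.352) = 3255.8×1.2095 ≈ 3938 m/s.
Stage 2: m₀ = 15,780 kg, m_f = 15,780 − 9,630 = 6,150 kg; Δv = 273×9.80665×ln(2.566) = 2677.2×0.9423 ≈ 2523 m/s.
Total Δv = 3938 + 2523 = 6461 m/s.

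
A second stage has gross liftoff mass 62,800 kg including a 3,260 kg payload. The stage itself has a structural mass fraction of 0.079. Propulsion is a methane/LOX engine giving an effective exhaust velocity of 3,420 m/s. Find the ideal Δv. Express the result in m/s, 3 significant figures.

Stage wet mass = m₀ − payload = 62,800 − 3,260 = 59,540 kg.
Stage dry mass = ε × stage wet mass = 0.079 × 59,540 = 4,703.66 kg.
Burnout mass m_f = stage dry + payload = 4,703.66 + 3,260 = 7,963.66 kg.
Δv = v_e · ln(62,800/7,963.66) = 3420.0 × ln(7.886) = 3420.0 × 2.0651 ≈ 7063 m/s.

Δv ≈ 7060 m/s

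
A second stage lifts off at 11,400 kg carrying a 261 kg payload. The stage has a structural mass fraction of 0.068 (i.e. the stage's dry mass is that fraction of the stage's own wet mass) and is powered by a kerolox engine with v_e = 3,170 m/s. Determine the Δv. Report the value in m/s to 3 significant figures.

Δv ≈ 7660 m/s

Stage wet mass = m₀ − payload = 11,400 − 261 = 11,139 kg.
Stage dry mass = ε × stage wet mass = 0.068 × 11,139 = 757.452 kg.
Burnout mass m_f = stage dry + payload = 757.452 + 261 = 1,018.452 kg.
From the ideal rocket equation, Δv = v_e · ln(11,400/1,018.452) = 3170.0 × ln(11.19) = 3170.0 × 2.4153 ≈ 7657 m/s.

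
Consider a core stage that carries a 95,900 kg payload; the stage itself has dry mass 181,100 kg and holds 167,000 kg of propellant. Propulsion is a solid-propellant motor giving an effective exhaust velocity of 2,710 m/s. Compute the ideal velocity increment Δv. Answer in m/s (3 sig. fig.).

m₀ = payload + dry + propellant = 95,900 + 181,100 + 167,000 = 444,000 kg.
m_f = payload + dry = 95,900 + 181,100 = 277,000 kg.
Δv = v_e · ln(m₀/m_f) = 2710.0 × ln(1.603) = 2710.0 × 0.4718 ≈ 1278.6 m/s.

Δv ≈ 1280 m/s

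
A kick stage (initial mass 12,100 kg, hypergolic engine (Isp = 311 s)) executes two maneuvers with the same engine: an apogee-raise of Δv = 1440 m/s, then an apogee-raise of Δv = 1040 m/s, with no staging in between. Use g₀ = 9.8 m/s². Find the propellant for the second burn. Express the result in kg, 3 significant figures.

v_e = Isp · g₀ = 311 × 9.8 = 3047.8 m/s.
After the first burn: m = 12100 × exp(−1440/3047.8) = 12100 × 0.62346 = 7,543.87 kg.
After the second burn: m = 7,543.87 × exp(−1040/3047.8) = 7,543.87 × 0.71090 = 5,362.94 kg.
Second-burn propellant = 7,543.87 − 5,362.94 = 2,180.93 kg.

propellant for the second burn ≈ 2180 kg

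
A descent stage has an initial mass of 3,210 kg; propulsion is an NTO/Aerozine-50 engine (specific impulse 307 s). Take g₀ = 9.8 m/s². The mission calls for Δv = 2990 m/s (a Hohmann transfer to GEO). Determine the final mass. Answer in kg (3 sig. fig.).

final mass ≈ 1190 kg

v_e = Isp · g₀ = 307 × 9.8 = 3008.6 m/s.
From the ideal rocket equation, m₀/m_f = exp(Δv / v_e) = exp(2990 / 3008.6) = exp(0.9938) = 2.7015.
m_f = m₀ / 2.7015 = 3,210 / 2.7015 = 1,188.23 kg.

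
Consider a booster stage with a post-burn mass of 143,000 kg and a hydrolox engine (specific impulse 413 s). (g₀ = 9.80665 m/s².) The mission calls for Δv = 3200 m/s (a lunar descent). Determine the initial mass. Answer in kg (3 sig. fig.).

initial mass ≈ 315000 kg

v_e = Isp · g₀ = 413 × 9.80665 = 4050.1 m/s.
m₀/m_f = exp(Δv / v_e) = exp(3200 / 4050.1) = exp(0.7901) = 2.2036.
m₀ = m_f × 2.2036 = 143,000 × 2.2036 = 315,115 kg.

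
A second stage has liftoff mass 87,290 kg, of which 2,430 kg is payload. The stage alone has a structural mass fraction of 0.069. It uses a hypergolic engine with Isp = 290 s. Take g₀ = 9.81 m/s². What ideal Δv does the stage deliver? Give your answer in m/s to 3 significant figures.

Δv ≈ 6700 m/s

Stage wet mass = m₀ − payload = 87,290 − 2,430 = 84,860 kg.
Stage dry mass = ε × stage wet mass = 0.069 × 84,860 = 5,855.34 kg.
Burnout mass m_f = stage dry + payload = 5,855.34 + 2,430 = 8,285.34 kg.
v_e = Isp · g₀ = 290 × 9.81 = 2844.9 m/s.
Δv = v_e · ln(87,290/8,285.34) = 2844.9 × ln(10.54) = 2844.9 × 2.3547 ≈ 6699 m/s.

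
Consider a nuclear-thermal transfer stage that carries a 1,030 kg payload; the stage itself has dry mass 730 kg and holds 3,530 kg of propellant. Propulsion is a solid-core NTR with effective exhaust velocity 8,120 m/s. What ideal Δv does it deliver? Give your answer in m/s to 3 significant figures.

m₀ = payload + dry + propellant = 1,030 + 730 + 3,530 = 5,290 kg.
m_f = payload + dry = 1,030 + 730 = 1,760 kg.
Rocket equation: Δv = v_e · ln(m₀/m_f) = 8120.0 × ln(3.006) = 8120.0 × 1.1005 ≈ 8936.1 m/s.

Δv ≈ 8940 m/s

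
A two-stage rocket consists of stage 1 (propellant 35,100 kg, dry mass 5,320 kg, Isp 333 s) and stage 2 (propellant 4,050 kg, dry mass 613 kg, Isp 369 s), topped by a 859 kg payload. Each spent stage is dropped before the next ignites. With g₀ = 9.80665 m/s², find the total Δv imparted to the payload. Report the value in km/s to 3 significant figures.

Ignition mass of stage 1 = 35,100+5,320 + 4,050+613 + 859 = 45,942 kg.
Stage 1: m₀ = 45,942 kg, m_f = 45,942 − 35,100 = 10,842 kg; Δv = 333×9.80665×ln(4.237) = 3265.6×1.4440 ≈ 4715 m/s.
Stage 2: m₀ = 5,522 kg, m_f = 5,522 − 4,050 = 1,472 kg; Δv = 369×9.80665×ln(3.751) = 3618.7×1.3221 ≈ 4784 m/s.
Total Δv = 4715 + 4784 = 9499 m/s.

Δv ≈ 9.50 km/s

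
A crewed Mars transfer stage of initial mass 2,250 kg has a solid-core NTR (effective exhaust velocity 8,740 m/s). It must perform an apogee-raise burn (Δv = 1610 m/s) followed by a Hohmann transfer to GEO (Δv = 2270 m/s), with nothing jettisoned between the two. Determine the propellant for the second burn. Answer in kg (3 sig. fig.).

After the first burn: m = 2250 × exp(−1610/8740.0) = 2250 × 0.83176 = 1,871.46 kg.
After the second burn: m = 1,871.46 × exp(−2270/8740.0) = 1,871.46 × 0.77126 = 1,443.38 kg.
Second-burn propellant = 1,871.46 − 1,443.38 = 428.08 kg.

propellant for the second burn ≈ 428 kg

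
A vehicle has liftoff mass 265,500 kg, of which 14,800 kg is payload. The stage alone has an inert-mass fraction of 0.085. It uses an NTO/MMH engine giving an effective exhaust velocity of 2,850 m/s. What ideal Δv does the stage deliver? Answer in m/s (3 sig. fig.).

Stage wet mass = m₀ − payload = 265,500 − 14,800 = 250,700 kg.
Stage dry mass = ε × stage wet mass = 0.085 × 250,700 = 21,309.5 kg.
Burnout mass m_f = stage dry + payload = 21,309.5 + 14,800 = 36,109.5 kg.
Δv = v_e · ln(265,500/36,109.5) = 2850.0 × ln(7.353) = 2850.0 × 1.9951 ≈ 5686 m/s.

Δv ≈ 5690 m/s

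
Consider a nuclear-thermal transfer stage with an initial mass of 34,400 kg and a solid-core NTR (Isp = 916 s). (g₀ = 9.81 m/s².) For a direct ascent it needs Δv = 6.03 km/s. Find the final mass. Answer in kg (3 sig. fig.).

v_e = Isp · g₀ = 916 × 9.81 = 8986.0 m/s.
Using Δv = v_e ln(m₀/m_f): m₀/m_f = exp(Δv / v_e) = exp(6030 / 8986.0) = exp(0.6710) = 1.9563.
m_f = m₀ / 1.9563 = 34,400 / 1.9563 = 17,584.2 kg.

final mass ≈ 17600 kg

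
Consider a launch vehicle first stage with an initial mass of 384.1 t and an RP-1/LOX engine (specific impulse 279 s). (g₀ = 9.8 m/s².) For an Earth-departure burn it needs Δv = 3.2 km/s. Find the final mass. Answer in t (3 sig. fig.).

v_e = Isp · g₀ = 279 × 9.8 = 2734.2 m/s.
From the ideal rocket equation, m₀/m_f = exp(Δv / v_e) = exp(3200 / 2734.2) = exp(1.1704) = 3.2232.
m_f = m₀ / 3.2232 = 384.1 / 3.2232 = 119.167 t.

final mass ≈ 119 t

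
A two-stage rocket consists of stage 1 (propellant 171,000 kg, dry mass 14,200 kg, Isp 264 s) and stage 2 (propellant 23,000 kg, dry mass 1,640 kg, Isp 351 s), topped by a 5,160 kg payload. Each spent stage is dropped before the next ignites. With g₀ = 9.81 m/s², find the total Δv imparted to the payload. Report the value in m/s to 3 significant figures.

Ignition mass of stage 1 = 171,000+14,200 + 23,000+1,640 + 5,160 = 215,000 kg.
Stage 1: m₀ = 215,000 kg, m_f = 215,000 − 171,000 = 44,000 kg; Δv = 264×9.81×ln(4.886) = 2589.8×1.5864 ≈ 4109 m/s.
Stage 2: m₀ = 29,800 kg, m_f = 29,800 − 23,000 = 6,800 kg; Δv = 351×9.81×ln(4.382) = 3443.3×1.4776 ≈ 5088 m/s.
Total Δv = 4109 + 5088 = 9197 m/s.

Δv ≈ 9200 m/s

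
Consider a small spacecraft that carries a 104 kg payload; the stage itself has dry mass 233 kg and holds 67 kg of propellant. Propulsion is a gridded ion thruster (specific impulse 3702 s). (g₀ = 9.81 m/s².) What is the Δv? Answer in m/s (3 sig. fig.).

Δv ≈ 6590 m/s

v_e = Isp · g₀ = 3702 × 9.81 = 36316.6 m/s.
m₀ = payload + dry + propellant = 104 + 233 + 67 = 404 kg.
m_f = payload + dry = 104 + 233 = 337 kg.
Using Δv = v_e ln(m₀/m_f): Δv = v_e · ln(m₀/m_f) = 36316.6 × ln(1.199) = 36316.6 × 0.1813 ≈ 6585.4 m/s.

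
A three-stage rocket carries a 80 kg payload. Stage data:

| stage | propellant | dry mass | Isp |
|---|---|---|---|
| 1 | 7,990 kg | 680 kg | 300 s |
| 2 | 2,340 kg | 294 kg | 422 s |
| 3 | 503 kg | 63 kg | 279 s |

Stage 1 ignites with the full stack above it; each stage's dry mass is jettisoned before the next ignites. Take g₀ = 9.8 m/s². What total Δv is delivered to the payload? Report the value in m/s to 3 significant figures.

Ignition mass of stage 1 = 7,990+680 + 2,340+294 + 503+63 + 80 = 11,950 kg.
Stage 1: m₀ = 11,950 kg, m_f = 11,950 − 7,990 = 3,960 kg; Δv = 300×9.8×ln(3.018) = 2940.0×1.1045 ≈ 3247 m/s.
Stage 2: m₀ = 3,280 kg, m_f = 3,280 − 2,340 = 940 kg; Δv = 422×9.8×ln(3.489) = 4135.6×1.2497 ≈ 5168 m/s.
Stage 3: m₀ = 646 kg, m_f = 646 − 503 = 143 kg; Δv = 279×9.8×ln(4.517) = 2734.2×1.5080 ≈ 4123 m/s.
Total Δv = 3247 + 5168 + 4123 = 12538 m/s.

Δv ≈ 12500 m/s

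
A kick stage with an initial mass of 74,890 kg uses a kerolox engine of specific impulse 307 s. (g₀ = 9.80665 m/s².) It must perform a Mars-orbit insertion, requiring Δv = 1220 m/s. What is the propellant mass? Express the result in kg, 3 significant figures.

propellant mass ≈ 25000 kg

v_e = Isp · g₀ = 307 × 9.80665 = 3010.6 m/s.
m₀/m_f = exp(Δv / v_e) = exp(1220 / 3010.6) = exp(0.4052) = 1.4996.
m_f = 74,890 / 1.4996 = 49,940 kg, so propellant = m₀ − m_f = 74,890 − 49,940 = 24,950 kg.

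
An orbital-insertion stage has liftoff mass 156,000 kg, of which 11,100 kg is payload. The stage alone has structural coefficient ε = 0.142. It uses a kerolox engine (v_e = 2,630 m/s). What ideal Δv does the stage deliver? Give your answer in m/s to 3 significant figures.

Δv ≈ 4190 m/s

Stage wet mass = m₀ − payload = 156,000 − 11,100 = 144,900 kg.
Stage dry mass = ε × stage wet mass = 0.142 × 144,900 = 20,575.8 kg.
Burnout mass m_f = stage dry + payload = 20,575.8 + 11,100 = 31,675.8 kg.
By the Tsiolkovsky rocket equation, Δv = v_e · ln(156,000/31,675.8) = 2630.0 × ln(4.925) = 2630.0 × 1.5943 ≈ 4193 m/s.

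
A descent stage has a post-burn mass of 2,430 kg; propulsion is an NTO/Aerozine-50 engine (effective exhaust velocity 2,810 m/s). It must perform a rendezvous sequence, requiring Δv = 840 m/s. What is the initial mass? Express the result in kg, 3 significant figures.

From the ideal rocket equation, m₀/m_f = exp(Δv / v_e) = exp(840 / 2810.0) = exp(0.2989) = 1.3484.
m₀ = m_f × 1.3484 = 2,430 × 1.3484 = 3,276.61 kg.

initial mass ≈ 3280 kg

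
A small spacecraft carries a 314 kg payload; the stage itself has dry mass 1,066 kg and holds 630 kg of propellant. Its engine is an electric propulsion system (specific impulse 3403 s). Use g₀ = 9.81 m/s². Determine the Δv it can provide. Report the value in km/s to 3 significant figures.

v_e = Isp · g₀ = 3403 × 9.81 = 33383.4 m/s.
m₀ = payload + dry + propellant = 314 + 1,066 + 630 = 2,010 kg.
m_f = payload + dry = 314 + 1,066 = 1,380 kg.
Δv = v_e · ln(m₀/m_f) = 33383.4 × ln(1.457) = 33383.4 × 0.3761 ≈ 12553.9 m/s.

Δv ≈ 12.6 km/s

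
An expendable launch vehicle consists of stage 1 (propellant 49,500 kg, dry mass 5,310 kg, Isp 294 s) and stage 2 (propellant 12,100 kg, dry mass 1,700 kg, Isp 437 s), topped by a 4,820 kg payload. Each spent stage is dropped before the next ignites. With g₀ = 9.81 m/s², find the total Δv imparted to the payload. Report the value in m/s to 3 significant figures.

Δv ≈ 7730 m/s

Ignition mass of stage 1 = 49,500+5,310 + 12,100+1,700 + 4,820 = 73,430 kg.
Stage 1: m₀ = 73,430 kg, m_f = 73,430 − 49,500 = 23,930 kg; Δv = 294×9.81×ln(3.069) = 2884.1×1.1212 ≈ 3234 m/s.
Stage 2: m₀ = 18,620 kg, m_f = 18,620 − 12,100 = 6,520 kg; Δv = 437×9.81×ln(2.856) = 4287.0×1.0494 ≈ 4499 m/s.
Total Δv = 3234 + 4499 = 7733 m/s.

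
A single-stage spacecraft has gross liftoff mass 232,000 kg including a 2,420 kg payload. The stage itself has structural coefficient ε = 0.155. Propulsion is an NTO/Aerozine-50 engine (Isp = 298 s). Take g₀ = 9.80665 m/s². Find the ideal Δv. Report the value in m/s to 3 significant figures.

Stage wet mass = m₀ − payload = 232,000 − 2,420 = 229,580 kg.
Stage dry mass = ε × stage wet mass = 0.155 × 229,580 = 35,584.9 kg.
Burnout mass m_f = stage dry + payload = 35,584.9 + 2,420 = 38,004.9 kg.
v_e = Isp · g₀ = 298 × 9.80665 = 2922.4 m/s.
Δv = v_e · ln(232,000/38,004.9) = 2922.4 × ln(6.104) = 2922.4 × 1.8090 ≈ 5287 m/s.

Δv ≈ 5290 m/s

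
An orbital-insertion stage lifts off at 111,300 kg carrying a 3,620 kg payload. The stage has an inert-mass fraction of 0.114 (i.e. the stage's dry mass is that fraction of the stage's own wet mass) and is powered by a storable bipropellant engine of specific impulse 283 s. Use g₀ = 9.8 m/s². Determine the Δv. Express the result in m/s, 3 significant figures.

Δv ≈ 5400 m/s

Stage wet mass = m₀ − payload = 111,300 − 3,620 = 107,680 kg.
Stage dry mass = ε × stage wet mass = 0.114 × 107,680 = 12,275.5 kg.
Burnout mass m_f = stage dry + payload = 12,275.5 + 3,620 = 15,895.5 kg.
v_e = Isp · g₀ = 283 × 9.8 = 2773.4 m/s.
Δv = v_e · ln(111,300/15,895.5) = 2773.4 × ln(7.002) = 2773.4 × 1.9462 ≈ 5398 m/s.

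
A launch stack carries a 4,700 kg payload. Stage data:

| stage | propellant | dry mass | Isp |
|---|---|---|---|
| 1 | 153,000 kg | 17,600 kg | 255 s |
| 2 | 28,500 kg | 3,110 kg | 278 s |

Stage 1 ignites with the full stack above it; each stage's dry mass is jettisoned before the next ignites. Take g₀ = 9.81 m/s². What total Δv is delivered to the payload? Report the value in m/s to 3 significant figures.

Δv ≈ 7560 m/s

Ignition mass of stage 1 = 153,000+17,600 + 28,500+3,110 + 4,700 = 206,910 kg.
Stage 1: m₀ = 206,910 kg, m_f = 206,910 − 153,000 = 53,910 kg; Δv = 255×9.81×ln(3.838) = 2501.6×1.3450 ≈ 3365 m/s.
Stage 2: m₀ = 36,310 kg, m_f = 36,310 − 28,500 = 7,810 kg; Δv = 278×9.81×ln(4.649) = 2727.2×1.5367 ≈ 4191 m/s.
Total Δv = 3365 + 4191 = 7556 m/s.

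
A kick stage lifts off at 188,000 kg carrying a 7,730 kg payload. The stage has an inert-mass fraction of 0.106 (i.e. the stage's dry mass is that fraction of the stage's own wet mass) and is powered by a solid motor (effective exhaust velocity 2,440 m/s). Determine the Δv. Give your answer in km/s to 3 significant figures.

Δv ≈ 4.75 km/s

Stage wet mass = m₀ − payload = 188,000 − 7,730 = 180,270 kg.
Stage dry mass = ε × stage wet mass = 0.106 × 180,270 = 19,108.6 kg.
Burnout mass m_f = stage dry + payload = 19,108.6 + 7,730 = 26,838.6 kg.
From the ideal rocket equation, Δv = v_e · ln(188,000/26,838.6) = 2440.0 × ln(7.005) = 2440.0 × 1.9466 ≈ 4750 m/s.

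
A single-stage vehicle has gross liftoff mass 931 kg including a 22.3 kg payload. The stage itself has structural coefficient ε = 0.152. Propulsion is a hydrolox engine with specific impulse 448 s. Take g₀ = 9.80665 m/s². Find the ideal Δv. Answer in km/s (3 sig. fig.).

Δv ≈ 7.73 km/s

Stage wet mass = m₀ − payload = 931 − 22.3 = 908.7 kg.
Stage dry mass = ε × stage wet mass = 0.152 × 908.7 = 138.122 kg.
Burnout mass m_f = stage dry + payload = 138.122 + 22.3 = 160.422 kg.
v_e = Isp · g₀ = 448 × 9.80665 = 4393.4 m/s.
By the Tsiolkovsky rocket equation, Δv = v_e · ln(931/160.422) = 4393.4 × ln(5.803) = 4393.4 × 1.7585 ≈ 7726 m/s.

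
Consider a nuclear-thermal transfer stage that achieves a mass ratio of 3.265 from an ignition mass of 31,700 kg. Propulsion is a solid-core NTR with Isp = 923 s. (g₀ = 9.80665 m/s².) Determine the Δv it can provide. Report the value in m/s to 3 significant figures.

v_e = Isp · g₀ = 923 × 9.80665 = 9051.5 m/s.
From the ideal rocket equation, Δv = v_e · ln(3.265) = 9051.5 × 1.1833 ≈ 10710.3 m/s.

Δv ≈ 10700 m/s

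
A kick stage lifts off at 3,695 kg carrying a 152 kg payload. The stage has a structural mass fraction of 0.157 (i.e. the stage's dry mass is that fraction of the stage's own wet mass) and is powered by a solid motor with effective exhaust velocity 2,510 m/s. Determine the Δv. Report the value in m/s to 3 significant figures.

Δv ≈ 4150 m/s

Stage wet mass = m₀ − payload = 3,695 − 152 = 3,543 kg.
Stage dry mass = ε × stage wet mass = 0.157 × 3,543 = 556.251 kg.
Burnout mass m_f = stage dry + payload = 556.251 + 152 = 708.251 kg.
By the Tsiolkovsky rocket equation, Δv = v_e · ln(3,695/708.251) = 2510.0 × ln(5.217) = 2510.0 × 1.6519 ≈ 4146 m/s.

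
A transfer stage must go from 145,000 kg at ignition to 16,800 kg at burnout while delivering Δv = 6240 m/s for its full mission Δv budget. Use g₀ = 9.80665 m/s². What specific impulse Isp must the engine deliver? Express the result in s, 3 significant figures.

ln(m₀/m_f) = ln(145000/16800) = ln(8.631) = 2.1554.
v_e = Δv / ln(m₀/m_f) = 6240 / 2.1554 = 2895.1 m/s.
Isp = v_e / g₀ = 2895.1 / 9.80665 = 295.2 s.

Isp ≈ 295 s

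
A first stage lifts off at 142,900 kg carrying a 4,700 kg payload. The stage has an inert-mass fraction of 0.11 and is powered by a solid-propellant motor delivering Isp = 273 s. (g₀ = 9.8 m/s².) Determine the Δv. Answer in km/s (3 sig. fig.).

Δv ≈ 5.27 km/s

Stage wet mass = m₀ − payload = 142,900 − 4,700 = 138,200 kg.
Stage dry mass = ε × stage wet mass = 0.11 × 138,200 = 15,202 kg.
Burnout mass m_f = stage dry + payload = 15,202 + 4,700 = 19,902 kg.
v_e = Isp · g₀ = 273 × 9.8 = 2675.4 m/s.
Rocket equation: Δv = v_e · ln(142,900/19,902) = 2675.4 × ln(7.18) = 2675.4 × 1.9713 ≈ 5274 m/s.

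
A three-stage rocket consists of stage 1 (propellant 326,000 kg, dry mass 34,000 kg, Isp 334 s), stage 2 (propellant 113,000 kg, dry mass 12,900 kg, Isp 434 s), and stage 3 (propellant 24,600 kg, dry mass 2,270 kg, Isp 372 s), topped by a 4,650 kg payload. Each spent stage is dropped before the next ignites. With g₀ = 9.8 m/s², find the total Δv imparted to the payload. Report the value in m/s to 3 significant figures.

Ignition mass of stage 1 = 326,000+34,000 + 113,000+12,900 + 24,600+2,270 + 4,650 = 517,420 kg.
Stage 1: m₀ = 517,420 kg, m_f = 517,420 − 326,000 = 191,420 kg; Δv = 334×9.8×ln(2.703) = 3273.2×0.9944 ≈ 3255 m/s.
Stage 2: m₀ = 157,420 kg, m_f = 157,420 − 113,000 = 44,420 kg; Δv = 434×9.8×ln(3.544) = 4253.2×1.2652 ≈ 5381 m/s.
Stage 3: m₀ = 31,520 kg, m_f = 31,520 − 24,600 = 6,920 kg; Δv = 372×9.8×ln(4.555) = 3645.6×1.5162 ≈ 5527 m/s.
Total Δv = 3255 + 5381 + 5527 = 14163 m/s.

Δv ≈ 14200 m/s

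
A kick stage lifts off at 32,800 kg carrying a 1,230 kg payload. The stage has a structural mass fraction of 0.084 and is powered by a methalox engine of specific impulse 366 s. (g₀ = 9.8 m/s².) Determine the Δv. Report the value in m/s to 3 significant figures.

Δv ≈ 7650 m/s

Stage wet mass = m₀ − payload = 32,800 − 1,230 = 31,570 kg.
Stage dry mass = ε × stage wet mass = 0.084 × 31,570 = 2,651.88 kg.
Burnout mass m_f = stage dry + payload = 2,651.88 + 1,230 = 3,881.88 kg.
v_e = Isp · g₀ = 366 × 9.8 = 3586.8 m/s.
Δv = v_e · ln(32,800/3,881.88) = 3586.8 × ln(8.45) = 3586.8 × 2.1341 ≈ 7655 m/s.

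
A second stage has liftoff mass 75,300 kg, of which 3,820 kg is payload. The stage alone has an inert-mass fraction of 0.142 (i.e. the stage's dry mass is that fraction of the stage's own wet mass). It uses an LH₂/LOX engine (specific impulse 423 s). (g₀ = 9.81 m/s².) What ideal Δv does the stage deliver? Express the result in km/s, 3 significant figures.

Stage wet mass = m₀ − payload = 75,300 − 3,820 = 71,480 kg.
Stage dry mass = ε × stage wet mass = 0.142 × 71,480 = 10,150.2 kg.
Burnout mass m_f = stage dry + payload = 10,150.2 + 3,820 = 13,970.2 kg.
v_e = Isp · g₀ = 423 × 9.81 = 4149.6 m/s.
By the Tsiolkovsky rocket equation, Δv = v_e · ln(75,300/13,970.2) = 4149.6 × ln(5.39) = 4149.6 × 1.6846 ≈ 6990 m/s.

Δv ≈ 6.99 km/s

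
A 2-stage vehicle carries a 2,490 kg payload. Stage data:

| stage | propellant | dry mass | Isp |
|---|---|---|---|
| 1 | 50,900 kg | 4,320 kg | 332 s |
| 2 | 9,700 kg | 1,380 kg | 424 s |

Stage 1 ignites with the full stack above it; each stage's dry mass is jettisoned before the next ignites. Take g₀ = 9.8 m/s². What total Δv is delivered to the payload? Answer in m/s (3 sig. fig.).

Δv ≈ 9600 m/s

Ignition mass of stage 1 = 50,900+4,320 + 9,700+1,380 + 2,490 = 68,790 kg.
Stage 1: m₀ = 68,790 kg, m_f = 68,790 − 50,900 = 17,890 kg; Δv = 332×9.8×ln(3.845) = 3253.6×1.3468 ≈ 4382 m/s.
Stage 2: m₀ = 13,570 kg, m_f = 13,570 − 9,700 = 3,870 kg; Δv = 424×9.8×ln(3.506) = 4155.2×1.2546 ≈ 5213 m/s.
Total Δv = 4382 + 5213 = 9595 m/s.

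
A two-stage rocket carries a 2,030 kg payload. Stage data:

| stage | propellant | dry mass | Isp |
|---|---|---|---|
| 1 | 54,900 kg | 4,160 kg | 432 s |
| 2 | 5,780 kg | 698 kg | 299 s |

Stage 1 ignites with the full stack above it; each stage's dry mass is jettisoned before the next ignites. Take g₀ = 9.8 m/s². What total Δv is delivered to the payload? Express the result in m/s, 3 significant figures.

Δv ≈ 10400 m/s

Ignition mass of stage 1 = 54,900+4,160 + 5,780+698 + 2,030 = 67,568 kg.
Stage 1: m₀ = 67,568 kg, m_f = 67,568 − 54,900 = 12,668 kg; Δv = 432×9.8×ln(5.334) = 4233.6×1.6741 ≈ 7087 m/s.
Stage 2: m₀ = 8,508 kg, m_f = 8,508 − 5,780 = 2,728 kg; Δv = 299×9.8×ln(3.119) = 2930.2×1.1374 ≈ 3333 m/s.
Total Δv = 7087 + 3333 = 10420 m/s.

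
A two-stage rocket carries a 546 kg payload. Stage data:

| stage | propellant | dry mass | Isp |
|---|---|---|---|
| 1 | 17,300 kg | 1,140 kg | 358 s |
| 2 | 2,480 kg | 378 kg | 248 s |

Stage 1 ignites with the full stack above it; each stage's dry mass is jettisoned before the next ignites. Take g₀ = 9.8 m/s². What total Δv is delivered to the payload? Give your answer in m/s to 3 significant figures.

Ignition mass of stage 1 = 17,300+1,140 + 2,480+378 + 546 = 21,844 kg.
Stage 1: m₀ = 21,844 kg, m_f = 21,844 − 17,300 = 4,544 kg; Δv = 358×9.8×ln(4.807) = 3508.4×1.5701 ≈ 5509 m/s.
Stage 2: m₀ = 3,404 kg, m_f = 3,404 − 2,480 = 924 kg; Δv = 248×9.8×ln(3.684) = 2430.4×1.3040 ≈ 3169 m/s.
Total Δv = 5509 + 3169 = 8678 m/s.

Δv ≈ 8680 m/s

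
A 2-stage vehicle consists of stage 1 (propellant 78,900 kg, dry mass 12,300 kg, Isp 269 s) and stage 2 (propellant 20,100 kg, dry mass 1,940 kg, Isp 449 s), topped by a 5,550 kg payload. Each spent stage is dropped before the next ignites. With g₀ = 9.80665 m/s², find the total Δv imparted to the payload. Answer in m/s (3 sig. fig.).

Ignition mass of stage 1 = 78,900+12,300 + 20,100+1,940 + 5,550 = 118,790 kg.
Stage 1: m₀ = 118,790 kg, m_f = 118,790 − 78,900 = 39,890 kg; Δv = 269×9.80665×ln(2.978) = 2638.0×1.0912 ≈ 2879 m/s.
Stage 2: m₀ = 27,590 kg, m_f = 27,590 − 20,100 = 7,490 kg; Δv = 449×9.80665×ln(3.684) = 4403.2×1.3039 ≈ 5741 m/s.
Total Δv = 2879 + 5741 = 8620 m/s.

Δv ≈ 8620 m/s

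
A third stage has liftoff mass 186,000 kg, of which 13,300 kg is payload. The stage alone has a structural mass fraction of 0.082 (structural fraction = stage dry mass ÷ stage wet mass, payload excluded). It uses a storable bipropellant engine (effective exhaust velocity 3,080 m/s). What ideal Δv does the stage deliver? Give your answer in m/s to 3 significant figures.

Stage wet mass = m₀ − payload = 186,000 − 13,300 = 172,700 kg.
Stage dry mass = ε × stage wet mass = 0.082 × 172,700 = 14,161.4 kg.
Burnout mass m_f = stage dry + payload = 14,161.4 + 13,300 = 27,461.4 kg.
Using Δv = v_e ln(m₀/m_f): Δv = v_e · ln(186,000/27,461.4) = 3080.0 × ln(6.773) = 3080.0 × 1.9130 ≈ 5892 m/s.

Δv ≈ 5890 m/s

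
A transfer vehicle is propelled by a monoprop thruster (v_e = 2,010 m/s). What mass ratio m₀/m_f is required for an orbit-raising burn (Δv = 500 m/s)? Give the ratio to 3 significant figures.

mass ratio ≈ 1.28

From the ideal rocket equation, m₀/m_f = exp(Δv / v_e) = exp(500 / 2010.0) = exp(0.2488) = 1.2824.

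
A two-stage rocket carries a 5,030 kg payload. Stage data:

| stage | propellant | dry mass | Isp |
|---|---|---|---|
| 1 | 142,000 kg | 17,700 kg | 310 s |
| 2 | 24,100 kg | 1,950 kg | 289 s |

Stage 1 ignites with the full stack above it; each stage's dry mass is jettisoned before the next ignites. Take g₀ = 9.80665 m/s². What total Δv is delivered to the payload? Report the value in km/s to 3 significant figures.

Δv ≈ 8.38 km/s

Ignition mass of stage 1 = 142,000+17,700 + 24,100+1,950 + 5,030 = 190,780 kg.
Stage 1: m₀ = 190,780 kg, m_f = 190,780 − 142,000 = 48,780 kg; Δv = 310×9.80665×ln(3.911) = 3040.1×1.3638 ≈ 4146 m/s.
Stage 2: m₀ = 31,080 kg, m_f = 31,080 − 24,100 = 6,980 kg; Δv = 289×9.80665×ln(4.453) = 2834.1×1.4935 ≈ 4233 m/s.
Total Δv = 4146 + 4233 = 8379 m/s.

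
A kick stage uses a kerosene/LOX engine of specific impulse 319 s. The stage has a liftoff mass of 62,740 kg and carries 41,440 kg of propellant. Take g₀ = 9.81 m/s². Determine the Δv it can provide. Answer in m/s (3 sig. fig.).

Δv ≈ 3380 m/s

v_e = Isp · g₀ = 319 × 9.81 = 3129.4 m/s.
m_f = m₀ − m_prop = 62,740 − 41,440 = 21,300 kg.
From the ideal rocket equation, Δv = v_e · ln(m₀/m_f) = 3129.4 × ln(2.946) = 3129.4 × 1.0803 ≈ 3380.7 m/s.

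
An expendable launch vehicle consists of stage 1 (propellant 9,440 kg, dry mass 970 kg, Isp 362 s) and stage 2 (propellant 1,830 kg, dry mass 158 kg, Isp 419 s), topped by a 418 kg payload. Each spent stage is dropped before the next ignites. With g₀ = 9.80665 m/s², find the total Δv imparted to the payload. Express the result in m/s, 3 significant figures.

Δv ≈ 10600 m/s

Ignition mass of stage 1 = 9,440+970 + 1,830+158 + 418 = 12,816 kg.
Stage 1: m₀ = 12,816 kg, m_f = 12,816 − 9,440 = 3,376 kg; Δv = 362×9.80665×ln(3.796) = 3550.0×1.3340 ≈ 4736 m/s.
Stage 2: m₀ = 2,406 kg, m_f = 2,406 − 1,830 = 576 kg; Δv = 419×9.80665×ln(4.177) = 4109.0×1.4296 ≈ 5874 m/s.
Total Δv = 4736 + 5874 = 10610 m/s.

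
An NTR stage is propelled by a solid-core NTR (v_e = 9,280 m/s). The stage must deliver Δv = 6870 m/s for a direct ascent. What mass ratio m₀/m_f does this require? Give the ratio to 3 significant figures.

mass ratio ≈ 2.10

Rocket equation: m₀/m_f = exp(Δv / v_e) = exp(6870 / 9280.0) = exp(0.7403) = 2.0966.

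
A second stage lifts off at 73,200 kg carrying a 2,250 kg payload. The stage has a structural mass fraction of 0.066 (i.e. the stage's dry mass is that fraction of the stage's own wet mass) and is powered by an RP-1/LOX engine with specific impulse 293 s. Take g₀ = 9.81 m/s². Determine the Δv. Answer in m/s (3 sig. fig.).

Stage wet mass = m₀ − payload = 73,200 − 2,250 = 70,950 kg.
Stage dry mass = ε × stage wet mass = 0.066 × 70,950 = 4,682.7 kg.
Burnout mass m_f = stage dry + payload = 4,682.7 + 2,250 = 6,932.7 kg.
v_e = Isp · g₀ = 293 × 9.81 = 2874.3 m/s.
Using Δv = v_e ln(m₀/m_f): Δv = v_e · ln(73,200/6,932.7) = 2874.3 × ln(10.56) = 2874.3 × 2.3569 ≈ 6775 m/s.

Δv ≈ 6770 m/s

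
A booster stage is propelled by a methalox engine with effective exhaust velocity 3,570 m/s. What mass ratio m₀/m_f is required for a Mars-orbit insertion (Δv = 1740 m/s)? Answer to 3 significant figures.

mass ratio ≈ 1.63

Using Δv = v_e ln(m₀/m_f): m₀/m_f = exp(Δv / v_e) = exp(1740 / 3570.0) = exp(0.4874) = 1.6281.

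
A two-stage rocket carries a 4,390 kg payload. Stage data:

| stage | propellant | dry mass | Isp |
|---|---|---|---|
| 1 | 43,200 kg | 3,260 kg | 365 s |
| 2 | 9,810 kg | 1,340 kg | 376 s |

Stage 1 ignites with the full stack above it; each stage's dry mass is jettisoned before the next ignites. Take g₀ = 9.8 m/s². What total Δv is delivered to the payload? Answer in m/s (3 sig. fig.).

Ignition mass of stage 1 = 43,200+3,260 + 9,810+1,340 + 4,390 = 62,000 kg.
Stage 1: m₀ = 62,000 kg, m_f = 62,000 − 43,200 = 18,800 kg; Δv = 365×9.8×ln(3.298) = 3577.0×1.1933 ≈ 4268 m/s.
Stage 2: m₀ = 15,540 kg, m_f = 15,540 − 9,810 = 5,730 kg; Δv = 376×9.8×ln(2.712) = 3684.8×0.9977 ≈ 3676 m/s.
Total Δv = 4268 + 3676 = 7944 m/s.

Δv ≈ 7940 m/s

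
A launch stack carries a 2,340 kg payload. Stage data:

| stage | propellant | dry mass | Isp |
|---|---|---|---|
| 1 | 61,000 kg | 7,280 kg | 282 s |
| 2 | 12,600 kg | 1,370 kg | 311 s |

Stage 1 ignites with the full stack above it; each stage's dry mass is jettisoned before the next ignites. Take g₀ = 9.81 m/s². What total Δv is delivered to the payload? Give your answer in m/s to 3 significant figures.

Δv ≈ 8050 m/s

Ignition mass of stage 1 = 61,000+7,280 + 12,600+1,370 + 2,340 = 84,590 kg.
Stage 1: m₀ = 84,590 kg, m_f = 84,590 − 61,000 = 23,590 kg; Δv = 282×9.81×ln(3.586) = 2766.4×1.2770 ≈ 3533 m/s.
Stage 2: m₀ = 16,310 kg, m_f = 16,310 − 12,600 = 3,710 kg; Δv = 311×9.81×ln(4.396) = 3050.9×1.4807 ≈ 4518 m/s.
Total Δv = 3533 + 4518 = 8051 m/s.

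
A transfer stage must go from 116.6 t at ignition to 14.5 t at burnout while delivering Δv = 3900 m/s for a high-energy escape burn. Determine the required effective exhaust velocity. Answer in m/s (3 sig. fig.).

ln(m₀/m_f) = ln(116600/14500) = ln(8.041) = 2.0846.
v_e = Δv / ln(m₀/m_f) = 3900 / 2.0846 = 1870.9 m/s.

v_e ≈ 1870 m/s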